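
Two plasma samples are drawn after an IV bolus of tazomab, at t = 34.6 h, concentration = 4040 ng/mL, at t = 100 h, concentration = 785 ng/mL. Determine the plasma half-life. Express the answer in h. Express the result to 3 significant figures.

k = ln(C₁/C₂) / (t₂ − t₁) = ln(4040/785) / (100 − 34.6)
  = 1.638 / 65.40 = 0.02505 h⁻¹
t½ = ln2 / k = 0.693147 / 0.02505 = 27.67 h

27.7 h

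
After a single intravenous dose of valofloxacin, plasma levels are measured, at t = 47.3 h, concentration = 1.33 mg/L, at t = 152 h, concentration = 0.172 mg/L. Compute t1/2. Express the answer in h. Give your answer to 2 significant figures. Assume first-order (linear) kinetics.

k = ln(C₁/C₂) / (t₂ − t₁) = ln(1.33/0.172) / (152 − 47.3)
  = 2.045 / 104.7 = 0.01953 h⁻¹
t½ = ln2 / k = 0.693147 / 0.01953 = 35.49 h

35 h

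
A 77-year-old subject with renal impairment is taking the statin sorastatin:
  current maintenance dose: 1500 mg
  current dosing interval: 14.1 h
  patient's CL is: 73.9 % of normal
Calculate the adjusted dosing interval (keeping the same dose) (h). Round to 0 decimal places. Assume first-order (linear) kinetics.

19 h

To keep the same average steady-state level, dosing rate must scale with clearance.
CL ratio = 73.9 / 100 = 0.7390
New interval (same dose) = 14.1 / 0.7390 = 19.08 h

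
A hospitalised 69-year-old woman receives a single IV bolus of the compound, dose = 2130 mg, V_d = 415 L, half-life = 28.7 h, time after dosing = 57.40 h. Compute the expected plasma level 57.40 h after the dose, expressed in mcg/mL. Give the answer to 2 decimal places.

1.28 mcg/mL

C₀ = Dose / Vd = 2130 / 415 = 5.133 mg/L
k = ln2 / t½ = 0.693147 / 28.7 = 0.02415 h⁻¹
t / t½ = 57.40 / 28.7 = 2 half-lives
C = C₀ × (1/2)^2 = 5.133 × 0.2500 = 1.283 mg/L
(1.283 mg/L = 1.283 mcg/mL)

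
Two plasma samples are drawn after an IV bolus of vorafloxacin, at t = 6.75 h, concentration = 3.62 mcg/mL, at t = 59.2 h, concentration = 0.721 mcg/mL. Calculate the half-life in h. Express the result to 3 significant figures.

k = ln(C₁/C₂) / (t₂ − t₁) = ln(3.62/0.721) / (59.2 − 6.75)
  = 1.614 / 52.45 = 0.03077 h⁻¹
t½ = ln2 / k = 0.693147 / 0.03077 = 22.53 h

22.5 h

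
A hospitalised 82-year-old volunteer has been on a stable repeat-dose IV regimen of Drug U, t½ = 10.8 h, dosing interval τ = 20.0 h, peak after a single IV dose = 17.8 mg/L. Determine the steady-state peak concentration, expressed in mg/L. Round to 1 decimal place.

24.6 mg/L

k = ln2 / t½ = 0.693147 / 10.8 = 0.06418 h⁻¹
e^(−kτ) = e^(−0.06418 × 20.0) = 0.2770
Accumulation ratio R = 1 / (1 − e^(−kτ)) = 1 / (1 − 0.2770) = 1.383
Steady-state peak = C₀ × R = 17.8 × 1.383 = 24.62 mg/L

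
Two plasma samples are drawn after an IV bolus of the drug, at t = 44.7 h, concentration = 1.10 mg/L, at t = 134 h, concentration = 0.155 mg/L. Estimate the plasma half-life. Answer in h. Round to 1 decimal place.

31.6 h

k = ln(C₁/C₂) / (t₂ − t₁) = ln(1.10/0.155) / (134 − 44.7)
  = 1.960 / 89.30 = 0.02195 h⁻¹
t½ = ln2 / k = 0.693147 / 0.02195 = 31.58 h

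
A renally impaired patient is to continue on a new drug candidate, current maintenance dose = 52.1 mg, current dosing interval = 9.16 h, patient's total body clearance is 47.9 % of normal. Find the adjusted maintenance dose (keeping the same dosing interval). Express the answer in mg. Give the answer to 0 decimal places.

To keep the same average steady-state level, dosing rate must scale with clearance.
CL ratio = 47.9 / 100 = 0.4790
New dose (same interval) = 52.1 × 0.4790 = 24.96 mg

25 mg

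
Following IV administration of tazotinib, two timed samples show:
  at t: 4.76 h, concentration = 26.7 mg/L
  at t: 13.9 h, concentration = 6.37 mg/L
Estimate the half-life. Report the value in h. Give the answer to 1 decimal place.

k = ln(C₁/C₂) / (t₂ − t₁) = ln(26.7/6.37) / (13.9 − 4.76)
  = 1.433 / 9.140 = 0.1568 h⁻¹
t½ = ln2 / k = 0.693147 / 0.1568 = 4.421 h

4.4 h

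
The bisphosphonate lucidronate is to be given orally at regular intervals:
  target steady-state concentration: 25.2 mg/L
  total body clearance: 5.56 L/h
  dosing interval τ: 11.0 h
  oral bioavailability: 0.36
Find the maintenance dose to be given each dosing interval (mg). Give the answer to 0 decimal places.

4281 mg

At steady state, F × (Dose/τ) = Css × CL.
Dose = Css × CL × τ / F = 25.2 × 5.560 × 11.0 / 0.36 = 4281 mg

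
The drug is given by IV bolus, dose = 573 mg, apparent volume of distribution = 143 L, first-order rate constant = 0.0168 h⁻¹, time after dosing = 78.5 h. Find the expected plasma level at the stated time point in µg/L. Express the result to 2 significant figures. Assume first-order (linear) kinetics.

C₀ = Dose / Vd = 573.0 / 143 = 4.007 mg/L
C = C₀ · e^(−k·t) = 4.007 × e^(−0.01680 × 78.5)
  = 4.007 × 0.2675 = 1.072 mg/L
Convert: 1.072 mg/L × 1000 = 1072 µg/L

1100 µg/L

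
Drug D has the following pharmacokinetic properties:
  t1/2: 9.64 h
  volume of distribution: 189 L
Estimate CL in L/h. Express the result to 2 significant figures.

k = ln2 / t½ = 0.693147 / 9.64 = 0.07190 h⁻¹
CL = k × Vd = 0.07190 × 189 = 13.59 L/h

14 L/h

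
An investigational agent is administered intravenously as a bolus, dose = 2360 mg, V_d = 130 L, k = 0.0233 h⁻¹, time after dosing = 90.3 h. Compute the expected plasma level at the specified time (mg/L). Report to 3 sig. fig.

2.21 mg/L

C₀ = Dose / Vd = 2360 / 130 = 18.15 mg/L
C = C₀ · e^(−k·t) = 18.15 × e^(−0.02330 × 90.3)
  = 18.15 × 0.1220 = 2.214 mg/L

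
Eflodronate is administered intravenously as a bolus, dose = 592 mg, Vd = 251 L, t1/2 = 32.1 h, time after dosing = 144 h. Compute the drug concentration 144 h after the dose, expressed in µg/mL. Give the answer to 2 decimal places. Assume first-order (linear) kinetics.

C₀ = Dose / Vd = 592.0 / 251 = 2.359 mg/L
k = ln2 / t½ = 0.693147 / 32.1 = 0.02159 h⁻¹
C = C₀ · e^(−k·t) = 2.359 × e^(−0.02159 × 144)
  = 2.359 × 0.04465 = 0.1053 mg/L
(0.1053 mg/L = 0.1053 µg/mL)

0.11 µg/mL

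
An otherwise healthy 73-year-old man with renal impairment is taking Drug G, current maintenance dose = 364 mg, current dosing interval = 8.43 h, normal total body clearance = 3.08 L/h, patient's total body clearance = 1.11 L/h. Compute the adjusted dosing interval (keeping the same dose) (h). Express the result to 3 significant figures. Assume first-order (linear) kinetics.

23.4 h

To keep the same average steady-state level, dosing rate must scale with clearance.
CL ratio = 1.11 / 3.08 = 0.3604
New interval (same dose) = 8.43 / 0.3604 = 23.39 h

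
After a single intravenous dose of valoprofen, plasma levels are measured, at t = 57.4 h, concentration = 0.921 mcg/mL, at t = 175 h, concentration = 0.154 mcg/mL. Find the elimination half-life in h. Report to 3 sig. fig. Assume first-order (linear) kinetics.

k = ln(C₁/C₂) / (t₂ − t₁) = ln(0.921/0.154) / (175 − 57.4)
  = 1.789 / 117.6 = 0.01521 h⁻¹
t½ = ln2 / k = 0.693147 / 0.01521 = 45.57 h

45.6 h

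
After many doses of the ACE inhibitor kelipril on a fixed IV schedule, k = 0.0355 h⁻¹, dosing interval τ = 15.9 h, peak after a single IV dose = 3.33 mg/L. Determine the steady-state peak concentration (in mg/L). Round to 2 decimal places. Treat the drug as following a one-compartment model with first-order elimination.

e^(−kτ) = e^(−0.03550 × 15.9) = 0.5687
Accumulation ratio R = 1 / (1 − e^(−kτ)) = 1 / (1 − 0.5687) = 2.319
Steady-state peak = C₀ × R = 3.33 × 2.319 = 7.722 mg/L

7.72 mg/L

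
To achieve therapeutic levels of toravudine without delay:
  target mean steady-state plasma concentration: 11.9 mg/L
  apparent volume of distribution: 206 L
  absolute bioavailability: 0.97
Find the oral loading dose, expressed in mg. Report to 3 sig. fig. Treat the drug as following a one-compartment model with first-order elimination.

LD = Css × Vd / F = 11.9 × 206 / 0.97 = 2527 mg

2530 mg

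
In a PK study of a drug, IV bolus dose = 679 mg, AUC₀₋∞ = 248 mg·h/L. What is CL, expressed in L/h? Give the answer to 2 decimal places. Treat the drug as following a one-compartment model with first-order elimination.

2.74 L/h

CL = Dose / AUC = 679 / 248 = 2.738 L/h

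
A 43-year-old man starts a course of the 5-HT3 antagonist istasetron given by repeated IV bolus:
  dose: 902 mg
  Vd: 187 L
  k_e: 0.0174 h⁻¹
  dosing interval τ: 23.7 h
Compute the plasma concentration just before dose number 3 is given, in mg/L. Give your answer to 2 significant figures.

C₀ per dose = Dose / Vd = 902 / 187 = 4.824 mg/L
Fraction remaining after one interval: r = e^(−kτ) = e^(−0.01740 × 23.7) = 0.6621
Before dose 3, 2 doses have been given (aged 1τ, 2τ).
C_trough = C₀ × (r + r²) = 4.824 × (0.6621 + 0.4384) = 5.309 mg/L

5.3 mg/L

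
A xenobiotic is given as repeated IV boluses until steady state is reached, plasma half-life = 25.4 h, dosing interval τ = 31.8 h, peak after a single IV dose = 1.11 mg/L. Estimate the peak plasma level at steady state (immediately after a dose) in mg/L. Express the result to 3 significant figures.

k = ln2 / t½ = 0.693147 / 25.4 = 0.02729 h⁻¹
e^(−kτ) = e^(−0.02729 × 31.8) = 0.4199
Accumulation ratio R = 1 / (1 − e^(−kτ)) = 1 / (1 − 0.4199) = 1.724
Steady-state peak = C₀ × R = 1.11 × 1.724 = 1.914 mg/L

1.91 mg/L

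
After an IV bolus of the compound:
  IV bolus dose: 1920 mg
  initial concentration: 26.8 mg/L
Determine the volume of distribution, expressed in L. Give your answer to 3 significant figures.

71.6 L

Vd = Dose / C₀ = 1920 / 26.8 = 71.64 L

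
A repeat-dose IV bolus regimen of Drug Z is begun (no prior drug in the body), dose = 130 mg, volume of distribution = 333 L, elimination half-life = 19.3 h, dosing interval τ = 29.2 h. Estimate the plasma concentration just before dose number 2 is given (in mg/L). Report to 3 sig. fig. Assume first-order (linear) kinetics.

C₀ per dose = Dose / Vd = 130 / 333 = 0.3904 mg/L
k = ln2 / t½ = 0.693147 / 19.3 = 0.03591 h⁻¹
Fraction remaining after one interval: r = e^(−kτ) = e^(−0.03591 × 29.2) = 0.3504
Before dose 2, 1 dose has been given (aged 1τ).
C_trough = C₀ × r = 0.3904 × 0.3504 = 0.1368 mg/L

0.137 mg/L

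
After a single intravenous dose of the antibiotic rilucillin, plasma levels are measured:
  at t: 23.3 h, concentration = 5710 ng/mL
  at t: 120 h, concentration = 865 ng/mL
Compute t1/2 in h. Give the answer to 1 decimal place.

k = ln(C₁/C₂) / (t₂ − t₁) = ln(5710/865) / (120 − 23.3)
  = 1.887 / 96.70 = 0.01951 h⁻¹
t½ = ln2 / k = 0.693147 / 0.01951 = 35.53 h

35.5 h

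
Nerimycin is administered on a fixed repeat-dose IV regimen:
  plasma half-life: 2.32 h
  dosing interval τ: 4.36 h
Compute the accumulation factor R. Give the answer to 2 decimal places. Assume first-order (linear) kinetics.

k = ln2 / t½ = 0.693147 / 2.32 = 0.2988 h⁻¹
e^(−kτ) = e^(−0.2988 × 4.36) = 0.2718
Accumulation ratio R = 1 / (1 − e^(−kτ)) = 1 / (1 − 0.2718) = 1.373

1.37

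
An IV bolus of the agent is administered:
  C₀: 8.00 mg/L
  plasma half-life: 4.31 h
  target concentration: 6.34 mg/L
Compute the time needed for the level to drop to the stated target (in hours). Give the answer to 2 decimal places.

1.45 h

k = ln2 / t½ = 0.693147 / 4.31 = 0.1608 h⁻¹
t = ln(C₀ / C) / k = ln(8.000 / 6.34) / 0.1608
  = ln(1.262) / 0.1608 = 0.2327 / 0.1608 = 1.447 h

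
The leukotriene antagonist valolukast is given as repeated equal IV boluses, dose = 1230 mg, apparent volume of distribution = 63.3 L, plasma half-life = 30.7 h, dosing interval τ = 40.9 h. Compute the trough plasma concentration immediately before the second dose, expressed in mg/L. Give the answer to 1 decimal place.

7.7 mg/L

C₀ per dose = Dose / Vd = 1230 / 63.3 = 19.43 mg/L
k = ln2 / t½ = 0.693147 / 30.7 = 0.02258 h⁻¹
Fraction remaining after one interval: r = e^(−kτ) = e^(−0.02258 × 40.9) = 0.3971
Before dose 2, 1 dose has been given (aged 1τ).
C_trough = C₀ × r = 19.43 × 0.3971 = 7.716 mg/L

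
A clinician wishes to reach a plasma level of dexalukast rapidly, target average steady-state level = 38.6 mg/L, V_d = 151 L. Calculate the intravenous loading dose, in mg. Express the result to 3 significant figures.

5830 mg

LD = Css × Vd = 38.6 × 151 = 5829 mg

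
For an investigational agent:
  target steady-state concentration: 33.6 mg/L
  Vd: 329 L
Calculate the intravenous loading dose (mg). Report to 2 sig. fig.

LD = Css × Vd = 33.6 × 329 = 11050 mg

11000 mg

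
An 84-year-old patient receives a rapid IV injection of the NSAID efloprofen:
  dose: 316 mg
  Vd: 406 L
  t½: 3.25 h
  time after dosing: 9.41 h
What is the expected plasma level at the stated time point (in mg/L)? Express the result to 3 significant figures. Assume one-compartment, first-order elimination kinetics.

C₀ = Dose / Vd = 316.0 / 406 = 0.7783 mg/L
k = ln2 / t½ = 0.693147 / 3.25 = 0.2133 h⁻¹
C = C₀ · e^(−k·t) = 0.7783 × e^(−0.2133 × 9.41)
  = 0.7783 × 0.1344 = 0.1046 mg/L

0.105 mg/L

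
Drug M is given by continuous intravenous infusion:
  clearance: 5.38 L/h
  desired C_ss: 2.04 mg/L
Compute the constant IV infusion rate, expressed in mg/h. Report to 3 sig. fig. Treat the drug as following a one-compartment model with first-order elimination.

11.0 mg/h

At steady state, infusion rate R₀ = Css × CL = 2.04 × 5.380 = 10.98 mg/h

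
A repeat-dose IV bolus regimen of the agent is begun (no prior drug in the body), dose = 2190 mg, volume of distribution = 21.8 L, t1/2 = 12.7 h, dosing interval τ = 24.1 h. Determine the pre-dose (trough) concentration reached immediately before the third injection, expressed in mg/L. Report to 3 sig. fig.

C₀ per dose = Dose / Vd = 2190 / 21.8 = 100.5 mg/L
k = ln2 / t½ = 0.693147 / 12.7 = 0.05458 h⁻¹
Fraction remaining after one interval: r = e^(−kτ) = e^(−0.05458 × 24.1) = 0.2684
Before dose 3, 2 doses have been given (aged 1τ, 2τ).
C_trough = C₀ × (r + r²) = 100.5 × (0.2684 + 0.07204) = 34.21 mg/L

34.2 mg/L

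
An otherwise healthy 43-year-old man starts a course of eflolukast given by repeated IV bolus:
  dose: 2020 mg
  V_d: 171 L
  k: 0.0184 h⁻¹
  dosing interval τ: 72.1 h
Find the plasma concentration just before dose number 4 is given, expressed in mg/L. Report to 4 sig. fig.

4.187 mg/L

C₀ per dose = Dose / Vd = 2020 / 171 = 11.81 mg/L
Fraction remaining after one interval: r = e^(−kτ) = e^(−0.01840 × 72.1) = 0.2654
Before dose 4, 3 doses have been given (aged 1τ, 2τ, 3τ).
C_trough = C₀ × (r + r² + … + r^3) = C₀ × r(1−r^3)/(1−r)
        = 11.81 × 0.2654 × (1 − 0.01869) / (1 − 0.2654) = 4.187 mg/L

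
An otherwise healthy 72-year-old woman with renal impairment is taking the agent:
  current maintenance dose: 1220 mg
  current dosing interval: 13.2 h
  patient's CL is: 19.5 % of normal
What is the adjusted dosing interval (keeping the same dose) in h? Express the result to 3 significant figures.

To keep the same average steady-state level, dosing rate must scale with clearance.
CL ratio = 19.5 / 100 = 0.1950
New interval (same dose) = 13.2 / 0.1950 = 67.69 h

67.7 h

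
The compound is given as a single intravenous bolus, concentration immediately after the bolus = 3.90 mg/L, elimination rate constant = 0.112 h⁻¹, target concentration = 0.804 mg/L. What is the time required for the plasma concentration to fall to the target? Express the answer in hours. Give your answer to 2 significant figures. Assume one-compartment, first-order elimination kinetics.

14 h

t = ln(C₀ / C) / k = ln(3.900 / 0.804) / 0.1120
  = ln(4.851) / 0.1120 = 1.579 / 0.1120 = 14.10 h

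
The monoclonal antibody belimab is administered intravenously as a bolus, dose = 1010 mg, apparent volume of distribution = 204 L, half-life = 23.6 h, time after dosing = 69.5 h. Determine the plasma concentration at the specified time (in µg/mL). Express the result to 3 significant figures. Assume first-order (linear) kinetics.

0.643 µg/mL

C₀ = Dose / Vd = 1010 / 204 = 4.951 mg/L
k = ln2 / t½ = 0.693147 / 23.6 = 0.02937 h⁻¹
C = C₀ · e^(−k·t) = 4.951 × e^(−0.02937 × 69.5)
  = 4.951 × 0.1299 = 0.6431 mg/L
(0.6431 mg/L = 0.6431 µg/mL)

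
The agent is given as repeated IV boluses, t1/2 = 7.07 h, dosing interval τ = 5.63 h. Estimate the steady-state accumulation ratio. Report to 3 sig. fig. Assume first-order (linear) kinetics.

k = ln2 / t½ = 0.693147 / 7.07 = 0.09804 h⁻¹
e^(−kτ) = e^(−0.09804 × 5.63) = 0.5758
Accumulation ratio R = 1 / (1 − e^(−kτ)) = 1 / (1 − 0.5758) = 2.357

2.36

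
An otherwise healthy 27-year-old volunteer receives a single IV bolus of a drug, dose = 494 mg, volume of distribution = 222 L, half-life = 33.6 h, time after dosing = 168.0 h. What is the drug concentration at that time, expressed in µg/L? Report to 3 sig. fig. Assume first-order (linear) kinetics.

69.5 µg/L

C₀ = Dose / Vd = 494.0 / 222 = 2.225 mg/L
k = ln2 / t½ = 0.693147 / 33.6 = 0.02063 h⁻¹
t / t½ = 168.0 / 33.6 = 5 half-lives
C = C₀ × (1/2)^5 = 2.225 × 0.03125 = 0.06953 mg/L
Convert: 0.06953 mg/L × 1000 = 69.53 µg/L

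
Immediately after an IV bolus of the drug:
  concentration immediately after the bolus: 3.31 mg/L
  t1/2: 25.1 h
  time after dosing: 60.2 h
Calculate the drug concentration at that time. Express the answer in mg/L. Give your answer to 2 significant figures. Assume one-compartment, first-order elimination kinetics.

k = ln2 / t½ = 0.693147 / 25.1 = 0.02762 h⁻¹
C = C₀ · e^(−k·t) = 3.310 × e^(−0.02762 × 60.2)
  = 3.310 × 0.1896 = 0.6276 mg/L

0.63 mg/L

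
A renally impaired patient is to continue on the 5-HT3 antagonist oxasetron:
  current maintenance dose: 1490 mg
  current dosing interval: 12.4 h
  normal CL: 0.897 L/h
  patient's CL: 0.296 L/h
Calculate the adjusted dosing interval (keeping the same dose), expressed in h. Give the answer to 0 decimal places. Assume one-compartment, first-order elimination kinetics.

38 h

To keep the same average steady-state level, dosing rate must scale with clearance.
CL ratio = 0.296 / 0.897 = 0.3300
New interval (same dose) = 12.4 / 0.3300 = 37.58 h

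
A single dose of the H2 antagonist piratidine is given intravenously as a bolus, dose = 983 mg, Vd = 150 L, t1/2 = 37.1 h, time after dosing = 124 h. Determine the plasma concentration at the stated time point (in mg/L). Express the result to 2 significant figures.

C₀ = Dose / Vd = 983.0 / 150 = 6.553 mg/L
k = ln2 / t½ = 0.693147 / 37.1 = 0.01868 h⁻¹
C = C₀ · e^(−k·t) = 6.553 × e^(−0.01868 × 124)
  = 6.553 × 0.09864 = 0.6464 mg/L

0.65 mg/L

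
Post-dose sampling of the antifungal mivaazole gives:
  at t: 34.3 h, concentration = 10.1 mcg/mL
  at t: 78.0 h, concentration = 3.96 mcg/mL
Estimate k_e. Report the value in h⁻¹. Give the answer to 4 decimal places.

k = ln(C₁/C₂) / (t₂ − t₁) = ln(10.1/3.96) / (78.0 − 34.3)
  = 0.9363 / 43.70 = 0.02143 h⁻¹

0.0214 h⁻¹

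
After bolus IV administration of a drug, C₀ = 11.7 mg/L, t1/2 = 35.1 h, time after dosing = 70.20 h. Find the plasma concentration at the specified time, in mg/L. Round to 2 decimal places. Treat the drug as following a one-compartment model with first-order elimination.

2.93 mg/L

k = ln2 / t½ = 0.693147 / 35.1 = 0.01975 h⁻¹
t / t½ = 70.20 / 35.1 = 2 half-lives
C = C₀ × (1/2)^2 = 11.70 × 0.2500 = 2.925 mg/L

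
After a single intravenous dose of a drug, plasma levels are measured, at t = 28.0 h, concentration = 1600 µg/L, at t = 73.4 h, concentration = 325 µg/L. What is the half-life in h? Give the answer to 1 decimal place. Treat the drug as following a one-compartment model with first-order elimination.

k = ln(C₁/C₂) / (t₂ − t₁) = ln(1600/325) / (73.4 − 28.0)
  = 1.594 / 45.40 = 0.03511 h⁻¹
t½ = ln2 / k = 0.693147 / 0.03511 = 19.74 h

19.7 h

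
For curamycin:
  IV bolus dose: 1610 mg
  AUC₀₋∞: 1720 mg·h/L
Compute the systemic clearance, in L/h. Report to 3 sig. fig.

0.936 L/h

CL = Dose / AUC = 1610 / 1720 = 0.9360 L/h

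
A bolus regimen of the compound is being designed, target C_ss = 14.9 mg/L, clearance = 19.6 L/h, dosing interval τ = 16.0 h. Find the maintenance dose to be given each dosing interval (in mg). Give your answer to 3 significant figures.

4670 mg

At steady state, Dose/τ = Css × CL.
Dose = Css × CL × τ = 14.9 × 19.60 × 16.0 = 4673 mg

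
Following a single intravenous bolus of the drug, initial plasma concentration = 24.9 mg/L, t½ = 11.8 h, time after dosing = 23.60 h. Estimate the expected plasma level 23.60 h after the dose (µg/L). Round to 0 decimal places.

6225 µg/L

k = ln2 / t½ = 0.693147 / 11.8 = 0.05874 h⁻¹
t / t½ = 23.60 / 11.8 = 2 half-lives
C = C₀ × (1/2)^2 = 24.90 × 0.2500 = 6.225 mg/L
Convert: 6.225 mg/L × 1000 = 6225 µg/L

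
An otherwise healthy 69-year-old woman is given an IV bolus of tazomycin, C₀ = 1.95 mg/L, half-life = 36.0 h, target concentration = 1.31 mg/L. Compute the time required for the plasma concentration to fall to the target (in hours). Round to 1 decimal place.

k = ln2 / t½ = 0.693147 / 36.0 = 0.01925 h⁻¹
t = ln(C₀ / C) / k = ln(1.950 / 1.31) / 0.01925
  = ln(1.489) / 0.01925 = 0.3981 / 0.01925 = 20.68 h

20.7 h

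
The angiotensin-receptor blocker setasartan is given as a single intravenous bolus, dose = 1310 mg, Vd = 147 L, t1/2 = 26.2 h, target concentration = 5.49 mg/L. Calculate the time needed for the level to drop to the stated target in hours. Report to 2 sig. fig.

C₀ = Dose / Vd = 1310 / 147 = 8.912 mg/L
k = ln2 / t½ = 0.693147 / 26.2 = 0.02646 h⁻¹
t = ln(C₀ / C) / k = ln(8.912 / 5.49) / 0.02646
  = ln(1.623) / 0.02646 = 0.4843 / 0.02646 = 18.30 h

18 h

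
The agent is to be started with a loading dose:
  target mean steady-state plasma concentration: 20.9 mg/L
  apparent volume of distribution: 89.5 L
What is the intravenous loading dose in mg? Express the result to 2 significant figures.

LD = Css × Vd = 20.9 × 89.5 = 1871 mg

1900 mg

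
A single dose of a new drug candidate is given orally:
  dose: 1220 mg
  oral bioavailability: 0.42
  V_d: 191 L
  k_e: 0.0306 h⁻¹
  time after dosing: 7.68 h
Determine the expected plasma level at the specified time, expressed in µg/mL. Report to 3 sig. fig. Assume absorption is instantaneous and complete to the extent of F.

Amount reaching circulation = F × Dose = 0.42 × 1220 = 512.4 mg
C₀ = F·Dose / Vd = 512.4 / 191 = 2.683 mg/L
C = C₀ · e^(−k·t) = 2.683 × e^(−0.03060 × 7.68)
  = 2.683 × 0.7906 = 2.121 mg/L
(2.121 mg/L = 2.121 µg/mL)

2.12 µg/mL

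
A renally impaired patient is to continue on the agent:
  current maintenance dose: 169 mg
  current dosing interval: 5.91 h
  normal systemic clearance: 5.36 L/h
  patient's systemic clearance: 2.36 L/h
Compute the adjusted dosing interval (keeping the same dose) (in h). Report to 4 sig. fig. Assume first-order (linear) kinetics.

To keep the same average steady-state level, dosing rate must scale with clearance.
CL ratio = 2.36 / 5.36 = 0.4403
New interval (same dose) = 5.91 / 0.4403 = 13.42 h

13.42 h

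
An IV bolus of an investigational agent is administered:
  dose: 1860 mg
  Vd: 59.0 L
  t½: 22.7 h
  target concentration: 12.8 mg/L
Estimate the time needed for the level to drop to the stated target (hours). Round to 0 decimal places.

30 h

C₀ = Dose / Vd = 1860 / 59.0 = 31.53 mg/L
k = ln2 / t½ = 0.693147 / 22.7 = 0.03054 h⁻¹
t = ln(C₀ / C) / k = ln(31.53 / 12.8) / 0.03054
  = ln(2.463) / 0.03054 = 0.9014 / 0.03054 = 29.52 h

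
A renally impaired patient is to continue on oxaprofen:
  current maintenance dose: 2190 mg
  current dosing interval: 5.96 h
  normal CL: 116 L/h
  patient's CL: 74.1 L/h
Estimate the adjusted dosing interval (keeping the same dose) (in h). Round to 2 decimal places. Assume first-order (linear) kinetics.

To keep the same average steady-state level, dosing rate must scale with clearance.
CL ratio = 74.1 / 116 = 0.6388
New interval (same dose) = 5.96 / 0.6388 = 9.330 h

9.33 h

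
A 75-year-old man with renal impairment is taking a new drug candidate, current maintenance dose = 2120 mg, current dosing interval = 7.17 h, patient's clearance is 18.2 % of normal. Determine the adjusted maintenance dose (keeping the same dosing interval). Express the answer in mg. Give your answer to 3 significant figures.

To keep the same average steady-state level, dosing rate must scale with clearance.
CL ratio = 18.2 / 100 = 0.1820
New dose (same interval) = 2120 × 0.1820 = 385.8 mg

386 mg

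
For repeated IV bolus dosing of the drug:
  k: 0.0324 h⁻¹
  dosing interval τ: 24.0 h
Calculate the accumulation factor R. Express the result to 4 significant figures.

1.850

e^(−kτ) = e^(−0.03240 × 24.0) = 0.4595
Accumulation ratio R = 1 / (1 − e^(−kτ)) = 1 / (1 − 0.4595) = 1.850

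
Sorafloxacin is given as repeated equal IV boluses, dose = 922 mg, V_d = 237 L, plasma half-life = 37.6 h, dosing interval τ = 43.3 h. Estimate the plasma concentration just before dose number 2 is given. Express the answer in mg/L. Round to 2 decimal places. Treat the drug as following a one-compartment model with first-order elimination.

1.75 mg/L

C₀ per dose = Dose / Vd = 922 / 237 = 3.890 mg/L
k = ln2 / t½ = 0.693147 / 37.6 = 0.01843 h⁻¹
Fraction remaining after one interval: r = e^(−kτ) = e^(−0.01843 × 43.3) = 0.4502
Before dose 2, 1 dose has been given (aged 1τ).
C_trough = C₀ × r = 3.890 × 0.4502 = 1.751 mg/L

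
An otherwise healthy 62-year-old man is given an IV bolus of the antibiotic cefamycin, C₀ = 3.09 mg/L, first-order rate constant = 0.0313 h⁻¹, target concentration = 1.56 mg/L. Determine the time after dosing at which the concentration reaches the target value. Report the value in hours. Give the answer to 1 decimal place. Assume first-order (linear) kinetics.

t = ln(C₀ / C) / k = ln(3.090 / 1.56) / 0.03130
  = ln(1.981) / 0.03130 = 0.6836 / 0.03130 = 21.84 h

21.8 h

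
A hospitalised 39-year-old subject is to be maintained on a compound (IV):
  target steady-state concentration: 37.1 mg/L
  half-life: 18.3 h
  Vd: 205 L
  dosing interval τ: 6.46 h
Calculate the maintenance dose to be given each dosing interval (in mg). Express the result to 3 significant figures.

k = ln2 / t½ = 0.693147 / 18.3 = 0.03788 h⁻¹
CL = k × Vd = 0.03788 × 205 = 7.765 L/h
At steady state, Dose/τ = Css × CL.
Dose = Css × CL × τ = 37.1 × 7.765 × 6.46 = 1861 mg

1860 mg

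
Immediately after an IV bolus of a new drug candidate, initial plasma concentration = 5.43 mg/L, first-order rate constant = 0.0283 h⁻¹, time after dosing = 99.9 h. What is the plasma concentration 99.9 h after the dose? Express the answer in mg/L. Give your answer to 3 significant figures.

C = C₀ · e^(−k·t) = 5.430 × e^(−0.02830 × 99.9)
  = 5.430 × 0.05918 = 0.3213 mg/L

0.321 mg/L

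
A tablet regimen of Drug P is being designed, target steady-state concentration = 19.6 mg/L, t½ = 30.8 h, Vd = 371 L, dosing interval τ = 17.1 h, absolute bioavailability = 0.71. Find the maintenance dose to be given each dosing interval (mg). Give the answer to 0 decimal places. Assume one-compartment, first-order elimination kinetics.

3941 mg

k = ln2 / t½ = 0.693147 / 30.8 = 0.02250 h⁻¹
CL = k × Vd = 0.02250 × 371 = 8.348 L/h
At steady state, F × (Dose/τ) = Css × CL.
Dose = Css × CL × τ / F = 19.6 × 8.348 × 17.1 / 0.71 = 3941 mg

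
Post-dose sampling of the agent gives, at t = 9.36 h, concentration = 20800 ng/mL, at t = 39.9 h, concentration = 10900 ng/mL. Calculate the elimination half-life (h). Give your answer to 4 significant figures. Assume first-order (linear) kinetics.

k = ln(C₁/C₂) / (t₂ − t₁) = ln(20800/10900) / (39.9 − 9.36)
  = 0.6462 / 30.54 = 0.02116 h⁻¹
t½ = ln2 / k = 0.693147 / 0.02116 = 32.76 h

32.76 h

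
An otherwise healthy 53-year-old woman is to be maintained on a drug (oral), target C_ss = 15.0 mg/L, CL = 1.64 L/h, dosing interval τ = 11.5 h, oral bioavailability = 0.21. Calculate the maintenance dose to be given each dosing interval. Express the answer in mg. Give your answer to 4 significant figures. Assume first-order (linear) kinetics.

At steady state, F × (Dose/τ) = Css × CL.
Dose = Css × CL × τ / F = 15.0 × 1.640 × 11.5 / 0.21 = 1347 mg

1347 mg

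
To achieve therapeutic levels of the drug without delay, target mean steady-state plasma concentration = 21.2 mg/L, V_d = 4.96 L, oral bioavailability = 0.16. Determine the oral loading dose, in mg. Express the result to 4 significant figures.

LD = Css × Vd / F = 21.2 × 4.96 / 0.16 = 657.2 mg

657.2 mg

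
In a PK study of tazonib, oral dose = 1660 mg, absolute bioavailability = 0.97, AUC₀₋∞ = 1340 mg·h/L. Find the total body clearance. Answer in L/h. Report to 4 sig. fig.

1.202 L/h

CL = F·Dose / AUC = 0.97 × 1660 / 1340 = 1.202 L/h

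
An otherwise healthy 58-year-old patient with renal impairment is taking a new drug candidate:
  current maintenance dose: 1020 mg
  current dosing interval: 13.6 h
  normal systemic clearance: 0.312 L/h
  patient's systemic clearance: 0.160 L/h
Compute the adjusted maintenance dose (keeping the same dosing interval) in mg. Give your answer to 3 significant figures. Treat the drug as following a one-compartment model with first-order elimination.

To keep the same average steady-state level, dosing rate must scale with clearance.
CL ratio = 0.160 / 0.312 = 0.5128
New dose (same interval) = 1020 × 0.5128 = 523.1 mg

523 mg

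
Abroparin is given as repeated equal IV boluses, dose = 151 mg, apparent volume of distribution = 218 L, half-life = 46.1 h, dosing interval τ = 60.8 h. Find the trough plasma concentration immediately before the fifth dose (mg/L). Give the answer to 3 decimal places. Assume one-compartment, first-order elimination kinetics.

C₀ per dose = Dose / Vd = 151 / 218 = 0.6927 mg/L
k = ln2 / t½ = 0.693147 / 46.1 = 0.01504 h⁻¹
Fraction remaining after one interval: r = e^(−kτ) = e^(−0.01504 × 60.8) = 0.4007
Before dose 5, 4 doses have been given (aged 1τ, 2τ, 3τ, 4τ).
C_trough = C₀ × (r + r² + … + r^4) = C₀ × r(1−r^4)/(1−r)
        = 0.6927 × 0.4007 × (1 − 0.02578) / (1 − 0.4007) = 0.4512 mg/L

0.451 mg/L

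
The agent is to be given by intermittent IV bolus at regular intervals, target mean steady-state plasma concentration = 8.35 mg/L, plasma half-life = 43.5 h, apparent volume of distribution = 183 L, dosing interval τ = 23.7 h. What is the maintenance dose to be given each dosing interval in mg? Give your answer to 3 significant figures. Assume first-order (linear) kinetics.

577 mg

k = ln2 / t½ = 0.693147 / 43.5 = 0.01593 h⁻¹
CL = k × Vd = 0.01593 × 183 = 2.915 L/h
At steady state, Dose/τ = Css × CL.
Dose = Css × CL × τ = 8.35 × 2.915 × 23.7 = 576.9 mg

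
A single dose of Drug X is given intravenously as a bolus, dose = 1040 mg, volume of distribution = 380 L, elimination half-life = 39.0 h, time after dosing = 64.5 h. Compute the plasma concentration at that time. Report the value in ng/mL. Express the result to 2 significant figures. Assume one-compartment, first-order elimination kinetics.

C₀ = Dose / Vd = 1040 / 380 = 2.737 mg/L
k = ln2 / t½ = 0.693147 / 39.0 = 0.01777 h⁻¹
C = C₀ · e^(−k·t) = 2.737 × e^(−0.01777 × 64.5)
  = 2.737 × 0.3179 = 0.8701 mg/L
Convert: 0.8701 mg/L × 1000 = 870.1 ng/mL

870 ng/mL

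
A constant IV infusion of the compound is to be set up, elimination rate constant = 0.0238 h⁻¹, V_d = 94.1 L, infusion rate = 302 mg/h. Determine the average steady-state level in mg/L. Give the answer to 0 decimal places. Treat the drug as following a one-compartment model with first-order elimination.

135 mg/L

CL = k × Vd = 0.02380 × 94.1 = 2.240 L/h
At steady state Css = R₀ / CL = 302 / 2.240 = 134.8 mg/L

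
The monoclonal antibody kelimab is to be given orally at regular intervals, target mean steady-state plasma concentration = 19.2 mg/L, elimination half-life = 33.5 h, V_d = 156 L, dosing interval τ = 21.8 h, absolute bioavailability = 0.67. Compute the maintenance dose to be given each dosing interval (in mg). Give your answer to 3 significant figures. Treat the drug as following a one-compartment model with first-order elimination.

2020 mg

k = ln2 / t½ = 0.693147 / 33.5 = 0.02069 h⁻¹
CL = k × Vd = 0.02069 × 156 = 3.228 L/h
At steady state, F × (Dose/τ) = Css × CL.
Dose = Css × CL × τ / F = 19.2 × 3.228 × 21.8 / 0.67 = 2017 mg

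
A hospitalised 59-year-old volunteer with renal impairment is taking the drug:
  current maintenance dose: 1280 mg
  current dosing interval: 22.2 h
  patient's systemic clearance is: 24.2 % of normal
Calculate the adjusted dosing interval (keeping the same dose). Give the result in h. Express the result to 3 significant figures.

91.7 h

To keep the same average steady-state level, dosing rate must scale with clearance.
CL ratio = 24.2 / 100 = 0.2420
New interval (same dose) = 22.2 / 0.2420 = 91.74 h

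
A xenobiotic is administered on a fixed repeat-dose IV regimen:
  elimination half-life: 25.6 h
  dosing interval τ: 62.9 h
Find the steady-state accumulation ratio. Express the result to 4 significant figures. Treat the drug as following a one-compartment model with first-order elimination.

1.223

k = ln2 / t½ = 0.693147 / 25.6 = 0.02708 h⁻¹
e^(−kτ) = e^(−0.02708 × 62.9) = 0.1821
Accumulation ratio R = 1 / (1 − e^(−kτ)) = 1 / (1 − 0.1821) = 1.223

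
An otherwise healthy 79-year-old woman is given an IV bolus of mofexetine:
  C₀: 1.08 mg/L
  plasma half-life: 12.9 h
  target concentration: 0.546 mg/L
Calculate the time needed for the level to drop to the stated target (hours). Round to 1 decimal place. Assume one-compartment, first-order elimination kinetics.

k = ln2 / t½ = 0.693147 / 12.9 = 0.05373 h⁻¹
t = ln(C₀ / C) / k = ln(1.080 / 0.546) / 0.05373
  = ln(1.978) / 0.05373 = 0.6821 / 0.05373 = 12.69 h

12.7 h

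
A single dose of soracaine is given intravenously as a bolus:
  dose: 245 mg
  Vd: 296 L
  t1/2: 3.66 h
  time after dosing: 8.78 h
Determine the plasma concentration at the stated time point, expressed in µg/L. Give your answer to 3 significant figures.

C₀ = Dose / Vd = 245.0 / 296 = 0.8277 mg/L
k = ln2 / t½ = 0.693147 / 3.66 = 0.1894 h⁻¹
C = C₀ · e^(−k·t) = 0.8277 × e^(−0.1894 × 8.78)
  = 0.8277 × 0.1896 = 0.1569 mg/L
Convert: 0.1569 mg/L × 1000 = 156.9 µg/L

157 µg/L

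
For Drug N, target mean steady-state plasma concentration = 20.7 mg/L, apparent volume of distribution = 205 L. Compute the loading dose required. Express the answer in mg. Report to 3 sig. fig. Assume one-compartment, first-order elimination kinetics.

4240 mg

LD = Css × Vd = 20.7 × 205 = 4244 mg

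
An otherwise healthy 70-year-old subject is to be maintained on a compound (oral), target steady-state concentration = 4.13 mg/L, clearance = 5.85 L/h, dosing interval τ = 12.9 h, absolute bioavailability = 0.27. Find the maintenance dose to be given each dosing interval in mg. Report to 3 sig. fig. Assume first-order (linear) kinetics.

At steady state, F × (Dose/τ) = Css × CL.
Dose = Css × CL × τ / F = 4.13 × 5.850 × 12.9 / 0.27 = 1154 mg

1150 mg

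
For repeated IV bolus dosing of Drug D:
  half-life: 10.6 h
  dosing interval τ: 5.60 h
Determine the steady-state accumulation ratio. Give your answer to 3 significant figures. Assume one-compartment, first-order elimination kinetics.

k = ln2 / t½ = 0.693147 / 10.6 = 0.06539 h⁻¹
e^(−kτ) = e^(−0.06539 × 5.60) = 0.6934
Accumulation ratio R = 1 / (1 − e^(−kτ)) = 1 / (1 − 0.6934) = 3.262

3.26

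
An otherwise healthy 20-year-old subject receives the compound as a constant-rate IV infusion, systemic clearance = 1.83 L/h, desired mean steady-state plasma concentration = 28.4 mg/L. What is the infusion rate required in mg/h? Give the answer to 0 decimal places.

At steady state, infusion rate R₀ = Css × CL = 28.4 × 1.830 = 51.97 mg/h

52 mg/h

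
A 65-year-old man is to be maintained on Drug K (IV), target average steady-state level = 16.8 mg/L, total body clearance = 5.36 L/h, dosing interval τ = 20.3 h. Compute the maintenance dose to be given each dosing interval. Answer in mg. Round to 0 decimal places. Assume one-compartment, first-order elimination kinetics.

1828 mg

At steady state, Dose/τ = Css × CL.
Dose = Css × CL × τ = 16.8 × 5.360 × 20.3 = 1828 mg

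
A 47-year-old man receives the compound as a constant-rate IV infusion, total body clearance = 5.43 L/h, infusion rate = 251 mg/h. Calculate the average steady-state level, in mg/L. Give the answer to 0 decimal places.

At steady state Css = R₀ / CL = 251 / 5.430 = 46.22 mg/L

46 mg/L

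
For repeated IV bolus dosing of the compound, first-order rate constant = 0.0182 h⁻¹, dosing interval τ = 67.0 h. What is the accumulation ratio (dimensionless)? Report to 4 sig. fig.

1.419

e^(−kτ) = e^(−0.01820 × 67.0) = 0.2954
Accumulation ratio R = 1 / (1 − e^(−kτ)) = 1 / (1 − 0.2954) = 1.419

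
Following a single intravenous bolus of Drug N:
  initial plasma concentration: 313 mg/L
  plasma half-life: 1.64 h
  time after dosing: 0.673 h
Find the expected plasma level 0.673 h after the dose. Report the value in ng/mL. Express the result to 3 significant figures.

236000 ng/mL

k = ln2 / t½ = 0.693147 / 1.64 = 0.4227 h⁻¹
C = C₀ · e^(−k·t) = 313.0 × e^(−0.4227 × 0.673)
  = 313.0 × 0.7524 = 235.5 mg/L
Convert: 235.5 mg/L × 1000 = 235500 ng/mL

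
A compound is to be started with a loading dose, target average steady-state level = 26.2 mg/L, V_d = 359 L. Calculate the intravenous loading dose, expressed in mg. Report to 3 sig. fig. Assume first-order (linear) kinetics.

LD = Css × Vd = 26.2 × 359 = 9406 mg

9410 mg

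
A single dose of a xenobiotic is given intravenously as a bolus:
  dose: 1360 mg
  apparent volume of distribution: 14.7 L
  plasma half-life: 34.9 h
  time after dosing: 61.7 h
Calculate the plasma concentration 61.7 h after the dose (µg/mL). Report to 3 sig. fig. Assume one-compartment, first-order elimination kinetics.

27.2 µg/mL

C₀ = Dose / Vd = 1360 / 14.7 = 92.52 mg/L
k = ln2 / t½ = 0.693147 / 34.9 = 0.01986 h⁻¹
C = C₀ · e^(−k·t) = 92.52 × e^(−0.01986 × 61.7)
  = 92.52 × 0.2937 = 27.17 mg/L
(27.17 mg/L = 27.17 µg/mL)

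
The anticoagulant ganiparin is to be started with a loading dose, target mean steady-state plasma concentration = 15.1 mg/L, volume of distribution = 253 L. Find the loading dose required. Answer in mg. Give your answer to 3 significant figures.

3820 mg

LD = Css × Vd = 15.1 × 253 = 3820 mg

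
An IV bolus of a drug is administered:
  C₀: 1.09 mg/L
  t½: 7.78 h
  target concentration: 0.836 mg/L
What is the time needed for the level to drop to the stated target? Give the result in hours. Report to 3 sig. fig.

k = ln2 / t½ = 0.693147 / 7.78 = 0.08909 h⁻¹
t = ln(C₀ / C) / k = ln(1.090 / 0.836) / 0.08909
  = ln(1.304) / 0.08909 = 0.2654 / 0.08909 = 2.979 h

2.98 h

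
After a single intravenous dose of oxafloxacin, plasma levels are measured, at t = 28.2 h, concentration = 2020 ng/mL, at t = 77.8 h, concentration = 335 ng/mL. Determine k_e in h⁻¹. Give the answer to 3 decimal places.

0.036 h⁻¹

k = ln(C₁/C₂) / (t₂ − t₁) = ln(2020/335) / (77.8 − 28.2)
  = 1.797 / 49.60 = 0.03623 h⁻¹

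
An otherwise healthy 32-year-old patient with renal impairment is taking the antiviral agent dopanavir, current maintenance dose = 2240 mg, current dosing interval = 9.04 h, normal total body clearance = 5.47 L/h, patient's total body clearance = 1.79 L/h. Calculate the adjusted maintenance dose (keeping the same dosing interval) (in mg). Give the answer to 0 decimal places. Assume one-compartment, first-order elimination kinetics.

733 mg

To keep the same average steady-state level, dosing rate must scale with clearance.
CL ratio = 1.79 / 5.47 = 0.3272
New dose (same interval) = 2240 × 0.3272 = 732.9 mg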